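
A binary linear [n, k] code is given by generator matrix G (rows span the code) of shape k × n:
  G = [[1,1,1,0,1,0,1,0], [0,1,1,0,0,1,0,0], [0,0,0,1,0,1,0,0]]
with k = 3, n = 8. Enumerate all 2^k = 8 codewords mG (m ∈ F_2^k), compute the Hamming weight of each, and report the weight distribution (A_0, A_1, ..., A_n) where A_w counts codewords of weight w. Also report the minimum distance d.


Weight distribution: A_0 = 1, A_2 = 1, A_3 = 2, A_4 = 2, A_5 = 1, A_7 = 1. Minimum distance d = 2.

Enumerate all 2^3 = 8 messages m ∈ F_2^3.
For each, compute codeword c = mG in F_2^8, then tally its weight.
  m = 000 → c = 00000000, weight = 0.
  m = 100 → c = 11101010, weight = 5.
  m = 010 → c = 01100100, weight = 3.
  m = 110 → c = 10001110, weight = 4.
  m = 001 → c = 00010100, weight = 2.
  m = 101 → c = 11111110, weight = 7.
  m = 011 → c = 01110000, weight = 3.
  m = 111 → c = 10011010, weight = 4.
Tally weights:
  weight 0: 1 codewords.
  weight 2: 1 codewords.
  weight 3: 2 codewords.
  weight 4: 2 codewords.
  weight 5: 1 codewords.
  weight 7: 1 codewords.
Minimum distance d = smallest w > 0 with A_w > 0 = 2.
Sanity: Σ A_w = 8 = 2^3 = 8 ✓.


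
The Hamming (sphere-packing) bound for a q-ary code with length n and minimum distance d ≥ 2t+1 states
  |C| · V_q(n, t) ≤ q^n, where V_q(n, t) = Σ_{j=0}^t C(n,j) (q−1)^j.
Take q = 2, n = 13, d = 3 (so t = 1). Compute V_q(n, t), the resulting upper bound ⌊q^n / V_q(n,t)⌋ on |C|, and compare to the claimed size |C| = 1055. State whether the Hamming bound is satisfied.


V_q(n, t) = 14, q^n = 8192, Hamming bound = 585, |C| = 1055 > bound (violated).

Step 1: Compute V_q(n, t) = Σ_{j=0}^1 C(n, j) (q−1)^j.
  j = 0: C(13,0)·(1)^0 = 1·1 = 1.
  j = 1: C(13,1)·(1)^1 = 13·1 = 13.
  V_q(n, t) = 1 + 13 = 14.
Step 2: q^n = 2^13 = 8192.
Step 3: Hamming bound ⌊q^n / V_q(n,t)⌋ = ⌊8192/14⌋ = 585.
Step 4: Compare |C| = 1055 to 585: violated.
The claimed |C| lies above the Hamming bound, so no 2-ary code of length 13 with d ≥ 3 can have 1055 codewords.


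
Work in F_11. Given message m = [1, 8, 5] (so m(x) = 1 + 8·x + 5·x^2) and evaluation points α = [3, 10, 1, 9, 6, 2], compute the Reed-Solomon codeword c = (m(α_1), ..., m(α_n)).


c = [4, 9, 3, 5, 9, 4]

Message polynomial: m(x) = 1 + 8·x + 5·x^2 (mod 11).
For each evaluation point α_i, compute m(α_i) mod 11:
  α_1 = 3: Horner steps 5 → 1 → 4, so m(3) = 4.
  α_2 = 10: Horner steps 5 → 3 → 9, so m(10) = 9.
  α_3 = 1: Horner steps 5 → 2 → 3, so m(1) = 3.
  α_4 = 9: Horner steps 5 → 9 → 5, so m(9) = 5.
  α_5 = 6: Horner steps 5 → 5 → 9, so m(6) = 9.
  α_6 = 2: Horner steps 5 → 7 → 4, so m(2) = 4.
Codeword c = [4, 9, 3, 5, 9, 4] ∈ F_11^6.


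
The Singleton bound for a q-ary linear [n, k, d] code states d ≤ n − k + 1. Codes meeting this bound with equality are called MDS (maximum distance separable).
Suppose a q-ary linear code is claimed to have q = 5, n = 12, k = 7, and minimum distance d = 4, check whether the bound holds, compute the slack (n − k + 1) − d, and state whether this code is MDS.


Singleton RHS = n − k + 1 = 6, slack = 2, bound satisfied, not MDS.

Singleton bound: d ≤ n − k + 1.
Here n = 12, k = 7, so n − k + 1 = 6.
Given d = 4, check d ≤ 6: YES.
Slack = (n − k + 1) − d = 2.
The code is NOT MDS (slack = 2 > 0).
Description: the claimed parameters are [12, 7, 4]_5; such a code would be non-MDS.


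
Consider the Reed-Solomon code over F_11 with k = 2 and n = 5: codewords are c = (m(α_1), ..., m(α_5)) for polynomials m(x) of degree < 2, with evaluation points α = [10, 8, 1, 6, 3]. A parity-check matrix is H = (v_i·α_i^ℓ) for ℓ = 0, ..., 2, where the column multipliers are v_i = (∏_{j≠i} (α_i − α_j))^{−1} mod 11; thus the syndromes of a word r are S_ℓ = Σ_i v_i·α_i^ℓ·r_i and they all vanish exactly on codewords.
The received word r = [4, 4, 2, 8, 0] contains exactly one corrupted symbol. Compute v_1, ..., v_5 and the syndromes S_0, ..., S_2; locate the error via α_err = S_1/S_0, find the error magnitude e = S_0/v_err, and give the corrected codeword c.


S = (3, 2, 5), error at position 2, error magnitude e = 9, c = [4, 6, 2, 8, 0].

Step 1: column multipliers v_i = (∏_{j≠i}(α_i − α_j))^{−1} mod 11.
  i = 1 (α = 10): (10−8)(10−1)(10−6)(10−3) = 2·9·4·7 = 504 ≡ 9, so v_1 = 9^{−1} = 5 (mod 11).
  i = 2 (α = 8): (8−10)(8−1)(8−6)(8−3) = (−2)·7·2·5 = −140 ≡ 3, so v_2 = 3^{−1} = 4 (mod 11).
  i = 3 (α = 1): (1−10)(1−8)(1−6)(1−3) = (−9)·(−7)·(−5)·(−2) = 630 ≡ 3, so v_3 = 3^{−1} = 4 (mod 11).
  i = 4 (α = 6): (6−10)(6−8)(6−1)(6−3) = (−4)·(−2)·5·3 = 120 ≡ 10, so v_4 = 10^{−1} = 10 (mod 11).
  i = 5 (α = 3): (3−10)(3−8)(3−1)(3−6) = (−7)·(−5)·2·(−3) = −210 ≡ 10, so v_5 = 10^{−1} = 10 (mod 11).
  v = [5, 4, 4, 10, 10].
Step 2: syndromes of r = [4, 4, 2, 8, 0] (all sums mod 11).
  S_0 = Σ v_i r_i = 5·4 + 4·4 + 4·2 + 10·8 + 10·0 = 124 ≡ 3.
  S_1 = Σ v_i α_i r_i = 5·10·4 + 4·8·4 + 4·1·2 + 10·6·8 + 10·3·0 = 816 ≡ 2.
  α_i^2 mod 11 = [1, 9, 1, 3, 9].
  S_2 = Σ v_i α_i^2 r_i = 5·1·4 + 4·9·4 + 4·1·2 + 10·3·8 + 10·9·0 = 412 ≡ 5.
  S = (3, 2, 5) ≠ 0, so r is not a codeword (an error is present).
Step 3: locate the error. For a single error e at position i, S_ℓ = v_i·e·α_i^ℓ, so α_err = S_1/S_0.
  S_0^{−1} = 3^{−1} = 4 (mod 11), so α_err = 2·4 = 8 ≡ 8 = α_2. Error position i = 2.
  Consistency check: S_2/S_1 = 5·6 = 30 ≡ 8 = α_err ✓ (single-error assumption holds).
Step 4: error magnitude e = S_0/v_2 = S_0·∏_{j≠2}(α_2 − α_j) = 3·3 = 9 ≡ 9 (mod 11).
Step 5: correct position 2: c_2 = r_2 − e = 4 − 9 ≡ 6 (mod 11). Hence c = [4, 6, 2, 8, 0].
  Check: interpolating c through the α_i gives m(x) = 3 + 10·x (degree < 2) with m(α_i) = c_i for every i, so c is indeed a codeword.


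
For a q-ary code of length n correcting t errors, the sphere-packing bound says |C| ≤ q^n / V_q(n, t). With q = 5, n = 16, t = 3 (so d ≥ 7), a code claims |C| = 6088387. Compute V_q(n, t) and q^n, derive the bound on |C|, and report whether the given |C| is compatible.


V_q(n, t) = 37825, q^n = 152587890625, Hamming bound = 4034048, |C| = 6088387 > bound (violated).

Step 1: Compute V_q(n, t) = Σ_{j=0}^3 C(n, j) (q−1)^j.
  j = 0: C(16,0)·(4)^0 = 1·1 = 1.
  j = 1: C(16,1)·(4)^1 = 16·4 = 64.
  j = 2: C(16,2)·(4)^2 = 120·16 = 1920.
  j = 3: C(16,3)·(4)^3 = 560·64 = 35840.
  V_q(n, t) = 1 + 64 + 1920 + 35840 = 37825.
Step 2: q^n = 5^16 = 152587890625.
Step 3: Hamming bound ⌊q^n / V_q(n,t)⌋ = ⌊152587890625/37825⌋ = 4034048.
Step 4: Compare |C| = 6088387 to 4034048: violated.
The claimed |C| lies above the Hamming bound, so no 5-ary code of length 16 with d ≥ 7 can have 6088387 codewords.


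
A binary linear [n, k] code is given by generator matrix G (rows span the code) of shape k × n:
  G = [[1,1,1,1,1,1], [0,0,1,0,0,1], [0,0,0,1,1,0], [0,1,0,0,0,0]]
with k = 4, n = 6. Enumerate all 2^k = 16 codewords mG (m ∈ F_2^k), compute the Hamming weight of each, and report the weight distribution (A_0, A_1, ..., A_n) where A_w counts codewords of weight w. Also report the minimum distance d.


Weight distribution: A_0 = 1, A_1 = 2, A_2 = 3, A_3 = 4, A_4 = 3, A_5 = 2, A_6 = 1. Minimum distance d = 1.

Enumerate all 2^4 = 16 messages m ∈ F_2^4.
For each, compute codeword c = mG in F_2^6, then tally its weight.
  m = 0000 → c = 000000, weight = 0.
  m = 1000 → c = 111111, weight = 6.
  m = 0100 → c = 001001, weight = 2.
  m = 1100 → c = 110110, weight = 4.
  m = 0010 → c = 000110, weight = 2.
  m = 1010 → c = 111001, weight = 4.
  m = 0110 → c = 001111, weight = 4.
  m = 1110 → c = 110000, weight = 2.
  m = 0001 → c = 010000, weight = 1.
  m = 1001 → c = 101111, weight = 5.
  m = 0101 → c = 011001, weight = 3.
  m = 1101 → c = 100110, weight = 3.
  m = 0011 → c = 010110, weight = 3.
  m = 1011 → c = 101001, weight = 3.
  m = 0111 → c = 011111, weight = 5.
  m = 1111 → c = 100000, weight = 1.
Tally weights:
  weight 0: 1 codewords.
  weight 1: 2 codewords.
  weight 2: 3 codewords.
  weight 3: 4 codewords.
  weight 4: 3 codewords.
  weight 5: 2 codewords.
  weight 6: 1 codewords.
Minimum distance d = smallest w > 0 with A_w > 0 = 1.
Sanity: Σ A_w = 16 = 2^4 = 16 ✓.


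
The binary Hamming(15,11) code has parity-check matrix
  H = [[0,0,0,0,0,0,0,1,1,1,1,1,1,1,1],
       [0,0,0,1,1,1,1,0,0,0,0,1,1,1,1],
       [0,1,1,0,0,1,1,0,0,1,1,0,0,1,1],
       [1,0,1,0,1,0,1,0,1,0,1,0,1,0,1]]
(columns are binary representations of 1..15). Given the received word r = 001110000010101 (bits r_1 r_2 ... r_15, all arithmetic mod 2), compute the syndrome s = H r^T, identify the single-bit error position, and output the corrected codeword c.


s = (1, 0, 1, 1)^T, error position = 11, corrected codeword c = 001110000000101

Compute s = H r^T mod 2 one row at a time:
  s_1 = 0 + 0 + 0 + 1 + 0 + 1 + 0 + 1 = 3 ≡ 1 (mod 2).
  s_2 = 1 + 1 + 0 + 0 + 0 + 1 + 0 + 1 = 4 ≡ 0 (mod 2).
  s_3 = 0 + 1 + 0 + 0 + 0 + 1 + 0 + 1 = 3 ≡ 1 (mod 2).
  s_4 = 0 + 1 + 1 + 0 + 0 + 1 + 1 + 1 = 5 ≡ 1 (mod 2).
s = (1, 0, 1, 1)^T — this equals column 11 of H (binary 1011), so error is at position 11.
Correct: flip bit 11 of r = 001110000010101 to get c = 001110000000101.


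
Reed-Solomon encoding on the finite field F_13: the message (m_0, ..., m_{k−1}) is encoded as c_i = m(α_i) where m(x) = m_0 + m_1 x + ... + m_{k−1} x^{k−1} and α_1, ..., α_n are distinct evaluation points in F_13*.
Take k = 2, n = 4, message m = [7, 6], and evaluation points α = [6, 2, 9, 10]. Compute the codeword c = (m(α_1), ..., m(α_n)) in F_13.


c = [4, 6, 9, 2]

Message polynomial: m(x) = 7 + 6·x (mod 13).
For each evaluation point α_i, compute m(α_i) mod 13:
  α_1 = 6: Horner steps 6 → 4, so m(6) = 4.
  α_2 = 2: Horner steps 6 → 6, so m(2) = 6.
  α_3 = 9: Horner steps 6 → 9, so m(9) = 9.
  α_4 = 10: Horner steps 6 → 2, so m(10) = 2.
Codeword c = [4, 6, 9, 2] ∈ F_13^4.


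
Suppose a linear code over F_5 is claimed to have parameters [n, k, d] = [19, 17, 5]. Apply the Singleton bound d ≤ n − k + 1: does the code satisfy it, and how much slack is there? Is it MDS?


Singleton RHS = n − k + 1 = 3, slack = -2, bound violated (no such code; not MDS).

Singleton bound: d ≤ n − k + 1.
Here n = 19, k = 17, so n − k + 1 = 3.
Given d = 5, check d ≤ 3: NO.
Slack = (n − k + 1) − d = -2.
The slack is negative: d = 5 exceeds n − k + 1 = 3 by 2, so the Singleton bound is violated and no linear [19, 17, 5]_5 code can exist. In particular it is not MDS (MDS requires d = n − k + 1 exactly).
Description: the claimed parameters are [19, 17, 5]_5; such a code would be impossible (violates the Singleton bound).


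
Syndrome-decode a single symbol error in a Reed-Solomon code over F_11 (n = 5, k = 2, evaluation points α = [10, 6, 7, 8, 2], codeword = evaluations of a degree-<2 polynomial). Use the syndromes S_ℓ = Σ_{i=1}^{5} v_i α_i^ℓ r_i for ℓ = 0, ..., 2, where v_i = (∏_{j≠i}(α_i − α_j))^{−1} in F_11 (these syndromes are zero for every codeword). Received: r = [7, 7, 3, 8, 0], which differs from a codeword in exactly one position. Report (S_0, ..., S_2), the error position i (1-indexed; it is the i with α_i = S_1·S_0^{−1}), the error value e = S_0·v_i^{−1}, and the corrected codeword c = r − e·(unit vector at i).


S = (9, 10, 5), error at position 2, error magnitude e = 9, c = [7, 9, 3, 8, 0].

Step 1: column multipliers v_i = (∏_{j≠i}(α_i − α_j))^{−1} mod 11.
  i = 1 (α = 10): (10−6)(10−7)(10−8)(10−2) = 4·3·2·8 = 192 ≡ 5, so v_1 = 5^{−1} = 9 (mod 11).
  i = 2 (α = 6): (6−10)(6−7)(6−8)(6−2) = (−4)·(−1)·(−2)·4 = −32 ≡ 1, so v_2 = 1^{−1} = 1 (mod 11).
  i = 3 (α = 7): (7−10)(7−6)(7−8)(7−2) = (−3)·1·(−1)·5 = 15 ≡ 4, so v_3 = 4^{−1} = 3 (mod 11).
  i = 4 (α = 8): (8−10)(8−6)(8−7)(8−2) = (−2)·2·1·6 = −24 ≡ 9, so v_4 = 9^{−1} = 5 (mod 11).
  i = 5 (α = 2): (2−10)(2−6)(2−7)(2−8) = (−8)·(−4)·(−5)·(−6) = 960 ≡ 3, so v_5 = 3^{−1} = 4 (mod 11).
  v = [9, 1, 3, 5, 4].
Step 2: syndromes of r = [7, 7, 3, 8, 0] (all sums mod 11).
  S_0 = Σ v_i r_i = 9·7 + 1·7 + 3·3 + 5·8 + 4·0 = 119 ≡ 9.
  S_1 = Σ v_i α_i r_i = 9·10·7 + 1·6·7 + 3·7·3 + 5·8·8 + 4·2·0 = 1055 ≡ 10.
  α_i^2 mod 11 = [1, 3, 5, 9, 4].
  S_2 = Σ v_i α_i^2 r_i = 9·1·7 + 1·3·7 + 3·5·3 + 5·9·8 + 4·4·0 = 489 ≡ 5.
  S = (9, 10, 5) ≠ 0, so r is not a codeword (an error is present).
Step 3: locate the error. For a single error e at position i, S_ℓ = v_i·e·α_i^ℓ, so α_err = S_1/S_0.
  S_0^{−1} = 9^{−1} = 5 (mod 11), so α_err = 10·5 = 50 ≡ 6 = α_2. Error position i = 2.
  Consistency check: S_2/S_1 = 5·10 = 50 ≡ 6 = α_err ✓ (single-error assumption holds).
Step 4: error magnitude e = S_0/v_2 = S_0·∏_{j≠2}(α_2 − α_j) = 9·1 = 9 ≡ 9 (mod 11).
Step 5: correct position 2: c_2 = r_2 − e = 7 − 9 ≡ 9 (mod 11). Hence c = [7, 9, 3, 8, 0].
  Check: interpolating c through the α_i gives m(x) = 1 + 5·x (degree < 2) with m(α_i) = c_i for every i, so c is indeed a codeword.


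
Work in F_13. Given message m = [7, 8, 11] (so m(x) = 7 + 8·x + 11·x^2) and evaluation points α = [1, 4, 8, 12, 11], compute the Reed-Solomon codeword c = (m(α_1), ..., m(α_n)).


c = [0, 7, 8, 10, 9]

Message polynomial: m(x) = 7 + 8·x + 11·x^2 (mod 13).
For each evaluation point α_i, compute m(α_i) mod 13:
  α_1 = 1: Horner steps 11 → 6 → 0, so m(1) = 0.
  α_2 = 4: Horner steps 11 → 0 → 7, so m(4) = 7.
  α_3 = 8: Horner steps 11 → 5 → 8, so m(8) = 8.
  α_4 = 12: Horner steps 11 → 10 → 10, so m(12) = 10.
  α_5 = 11: Horner steps 11 → 12 → 9, so m(11) = 9.
Codeword c = [0, 7, 8, 10, 9] ∈ F_13^5.


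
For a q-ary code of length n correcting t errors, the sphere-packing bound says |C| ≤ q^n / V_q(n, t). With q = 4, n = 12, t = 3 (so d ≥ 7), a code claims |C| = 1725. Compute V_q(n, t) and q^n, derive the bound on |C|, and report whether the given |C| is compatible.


V_q(n, t) = 6571, q^n = 16777216, Hamming bound = 2553, |C| = 1725 ≤ bound (satisfied).

Step 1: Compute V_q(n, t) = Σ_{j=0}^3 C(n, j) (q−1)^j.
  j = 0: C(12,0)·(3)^0 = 1·1 = 1.
  j = 1: C(12,1)·(3)^1 = 12·3 = 36.
  j = 2: C(12,2)·(3)^2 = 66·9 = 594.
  j = 3: C(12,3)·(3)^3 = 220·27 = 5940.
  V_q(n, t) = 1 + 36 + 594 + 5940 = 6571.
Step 2: q^n = 4^12 = 16777216.
Step 3: Hamming bound ⌊q^n / V_q(n,t)⌋ = ⌊16777216/6571⌋ = 2553.
Step 4: Compare |C| = 1725 to 2553: satisfied.
The claimed |C| lies below the Hamming bound.


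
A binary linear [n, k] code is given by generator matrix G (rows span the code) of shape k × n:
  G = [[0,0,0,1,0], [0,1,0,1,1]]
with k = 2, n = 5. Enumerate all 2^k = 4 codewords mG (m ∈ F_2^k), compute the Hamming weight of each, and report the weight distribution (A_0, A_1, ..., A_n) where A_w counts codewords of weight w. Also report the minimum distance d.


Weight distribution: A_0 = 1, A_1 = 1, A_2 = 1, A_3 = 1. Minimum distance d = 1.

Enumerate all 2^2 = 4 messages m ∈ F_2^2.
For each, compute codeword c = mG in F_2^5, then tally its weight.
  m = 00 → c = 00000, weight = 0.
  m = 10 → c = 00010, weight = 1.
  m = 01 → c = 01011, weight = 3.
  m = 11 → c = 01001, weight = 2.
Tally weights:
  weight 0: 1 codewords.
  weight 1: 1 codewords.
  weight 2: 1 codewords.
  weight 3: 1 codewords.
Minimum distance d = smallest w > 0 with A_w > 0 = 1.
Sanity: Σ A_w = 4 = 2^2 = 4 ✓.


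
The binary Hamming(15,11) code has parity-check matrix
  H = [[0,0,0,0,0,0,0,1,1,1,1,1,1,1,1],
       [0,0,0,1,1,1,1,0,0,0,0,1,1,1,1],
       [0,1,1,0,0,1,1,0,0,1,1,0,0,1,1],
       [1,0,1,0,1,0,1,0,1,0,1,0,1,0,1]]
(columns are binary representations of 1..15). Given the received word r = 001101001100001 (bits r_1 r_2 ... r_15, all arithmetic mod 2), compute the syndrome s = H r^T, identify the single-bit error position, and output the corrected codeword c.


s = (1, 1, 0, 1)^T, error position = 13, corrected codeword c = 001101001100101

Compute s = H r^T mod 2 one row at a time:
  s_1 = 0 + 1 + 1 + 0 + 0 + 0 + 0 + 1 = 3 ≡ 1 (mod 2).
  s_2 = 1 + 0 + 1 + 0 + 0 + 0 + 0 + 1 = 3 ≡ 1 (mod 2).
  s_3 = 0 + 1 + 1 + 0 + 1 + 0 + 0 + 1 = 4 ≡ 0 (mod 2).
  s_4 = 0 + 1 + 0 + 0 + 1 + 0 + 0 + 1 = 3 ≡ 1 (mod 2).
s = (1, 1, 0, 1)^T — this equals column 13 of H (binary 1101), so error is at position 13.
Correct: flip bit 13 of r = 001101001100001 to get c = 001101001100101.


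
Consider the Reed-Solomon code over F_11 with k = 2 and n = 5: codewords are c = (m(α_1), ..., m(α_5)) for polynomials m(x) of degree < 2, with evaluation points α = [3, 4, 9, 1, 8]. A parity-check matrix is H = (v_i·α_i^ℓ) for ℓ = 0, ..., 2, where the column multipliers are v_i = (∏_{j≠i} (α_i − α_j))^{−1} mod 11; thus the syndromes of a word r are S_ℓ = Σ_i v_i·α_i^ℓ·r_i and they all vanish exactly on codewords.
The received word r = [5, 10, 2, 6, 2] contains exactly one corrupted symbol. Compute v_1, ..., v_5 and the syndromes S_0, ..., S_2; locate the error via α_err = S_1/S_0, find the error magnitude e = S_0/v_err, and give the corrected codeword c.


S = (9, 6, 4), error at position 5, error magnitude e = 5, c = [5, 10, 2, 6, 8].

Step 1: column multipliers v_i = (∏_{j≠i}(α_i − α_j))^{−1} mod 11.
  i = 1 (α = 3): (3−4)(3−9)(3−1)(3−8) = (−1)·(−6)·2·(−5) = −60 ≡ 6, so v_1 = 6^{−1} = 2 (mod 11).
  i = 2 (α = 4): (4−3)(4−9)(4−1)(4−8) = 1·(−5)·3·(−4) = 60 ≡ 5, so v_2 = 5^{−1} = 9 (mod 11).
  i = 3 (α = 9): (9−3)(9−4)(9−1)(9−8) = 6·5·8·1 = 240 ≡ 9, so v_3 = 9^{−1} = 5 (mod 11).
  i = 4 (α = 1): (1−3)(1−4)(1−9)(1−8) = (−2)·(−3)·(−8)·(−7) = 336 ≡ 6, so v_4 = 6^{−1} = 2 (mod 11).
  i = 5 (α = 8): (8−3)(8−4)(8−9)(8−1) = 5·4·(−1)·7 = −140 ≡ 3, so v_5 = 3^{−1} = 4 (mod 11).
  v = [2, 9, 5, 2, 4].
Step 2: syndromes of r = [5, 10, 2, 6, 2] (all sums mod 11).
  S_0 = Σ v_i r_i = 2·5 + 9·10 + 5·2 + 2·6 + 4·2 = 130 ≡ 9.
  S_1 = Σ v_i α_i r_i = 2·3·5 + 9·4·10 + 5·9·2 + 2·1·6 + 4·8·2 = 556 ≡ 6.
  α_i^2 mod 11 = [9, 5, 4, 1, 9].
  S_2 = Σ v_i α_i^2 r_i = 2·9·5 + 9·5·10 + 5·4·2 + 2·1·6 + 4·9·2 = 664 ≡ 4.
  S = (9, 6, 4) ≠ 0, so r is not a codeword (an error is present).
Step 3: locate the error. For a single error e at position i, S_ℓ = v_i·e·α_i^ℓ, so α_err = S_1/S_0.
  S_0^{−1} = 9^{−1} = 5 (mod 11), so α_err = 6·5 = 30 ≡ 8 = α_5. Error position i = 5.
  Consistency check: S_2/S_1 = 4·2 = 8 ≡ 8 = α_err ✓ (single-error assumption holds).
Step 4: error magnitude e = S_0/v_5 = S_0·∏_{j≠5}(α_5 − α_j) = 9·3 = 27 ≡ 5 (mod 11).
Step 5: correct position 5: c_5 = r_5 − e = 2 − 5 ≡ 8 (mod 11). Hence c = [5, 10, 2, 6, 8].
  Check: interpolating c through the α_i gives m(x) = 1 + 5·x (degree < 2) with m(α_i) = c_i for every i, so c is indeed a codeword.


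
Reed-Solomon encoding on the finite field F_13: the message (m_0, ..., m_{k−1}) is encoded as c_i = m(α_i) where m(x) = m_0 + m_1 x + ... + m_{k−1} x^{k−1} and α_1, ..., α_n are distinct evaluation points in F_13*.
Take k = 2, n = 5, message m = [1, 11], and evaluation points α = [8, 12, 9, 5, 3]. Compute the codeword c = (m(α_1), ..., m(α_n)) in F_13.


c = [11, 3, 9, 4, 8]

Message polynomial: m(x) = 1 + 11·x (mod 13).
For each evaluation point α_i, compute m(α_i) mod 13:
  α_1 = 8: Horner steps 11 → 11, so m(8) = 11.
  α_2 = 12: Horner steps 11 → 3, so m(12) = 3.
  α_3 = 9: Horner steps 11 → 9, so m(9) = 9.
  α_4 = 5: Horner steps 11 → 4, so m(5) = 4.
  α_5 = 3: Horner steps 11 → 8, so m(3) = 8.
Codeword c = [11, 3, 9, 4, 8] ∈ F_13^5.


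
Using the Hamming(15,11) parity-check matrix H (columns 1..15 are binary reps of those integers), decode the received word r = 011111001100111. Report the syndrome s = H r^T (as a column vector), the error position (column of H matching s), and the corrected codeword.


s = (1, 0, 0, 1)^T, error position = 9, corrected codeword c = 011111000100111

Compute s = H r^T mod 2 one row at a time:
  s_1 = 0 + 1 + 1 + 0 + 0 + 1 + 1 + 1 = 5 ≡ 1 (mod 2).
  s_2 = 1 + 1 + 1 + 0 + 0 + 1 + 1 + 1 = 6 ≡ 0 (mod 2).
  s_3 = 1 + 1 + 1 + 0 + 1 + 0 + 1 + 1 = 6 ≡ 0 (mod 2).
  s_4 = 0 + 1 + 1 + 0 + 1 + 0 + 1 + 1 = 5 ≡ 1 (mod 2).
s = (1, 0, 0, 1)^T — this equals column 9 of H (binary 1001), so error is at position 9.
Correct: flip bit 9 of r = 011111001100111 to get c = 011111000100111.


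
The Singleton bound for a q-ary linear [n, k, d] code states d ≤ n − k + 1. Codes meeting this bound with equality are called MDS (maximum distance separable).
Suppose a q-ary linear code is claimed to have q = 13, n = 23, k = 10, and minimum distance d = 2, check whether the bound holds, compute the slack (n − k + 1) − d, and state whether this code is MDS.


Singleton RHS = n − k + 1 = 14, slack = 12, bound satisfied, not MDS.

Singleton bound: d ≤ n − k + 1.
Here n = 23, k = 10, so n − k + 1 = 14.
Given d = 2, check d ≤ 14: YES.
Slack = (n − k + 1) − d = 12.
The code is NOT MDS (slack = 12 > 0).
Description: the claimed parameters are [23, 10, 2]_13; such a code would be non-MDS.


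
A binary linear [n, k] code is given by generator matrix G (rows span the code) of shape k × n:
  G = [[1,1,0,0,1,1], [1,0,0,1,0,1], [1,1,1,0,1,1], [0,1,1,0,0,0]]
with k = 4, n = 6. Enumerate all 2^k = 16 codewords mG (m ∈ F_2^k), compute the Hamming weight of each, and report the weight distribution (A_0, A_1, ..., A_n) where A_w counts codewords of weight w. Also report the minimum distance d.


Weight distribution: A_0 = 1, A_1 = 2, A_2 = 2, A_3 = 4, A_4 = 5, A_5 = 2. Minimum distance d = 1.

Enumerate all 2^4 = 16 messages m ∈ F_2^4.
For each, compute codeword c = mG in F_2^6, then tally its weight.
  m = 0000 → c = 000000, weight = 0.
  m = 1000 → c = 110011, weight = 4.
  m = 0100 → c = 100101, weight = 3.
  m = 1100 → c = 010110, weight = 3.
  m = 0010 → c = 111011, weight = 5.
  m = 1010 → c = 001000, weight = 1.
  m = 0110 → c = 011110, weight = 4.
  m = 1110 → c = 101101, weight = 4.
  m = 0001 → c = 011000, weight = 2.
  m = 1001 → c = 101011, weight = 4.
  m = 0101 → c = 111101, weight = 5.
  m = 1101 → c = 001110, weight = 3.
  m = 0011 → c = 100011, weight = 3.
  m = 1011 → c = 010000, weight = 1.
  m = 0111 → c = 000110, weight = 2.
  m = 1111 → c = 110101, weight = 4.
Tally weights:
  weight 0: 1 codewords.
  weight 1: 2 codewords.
  weight 2: 2 codewords.
  weight 3: 4 codewords.
  weight 4: 5 codewords.
  weight 5: 2 codewords.
Minimum distance d = smallest w > 0 with A_w > 0 = 1.
Sanity: Σ A_w = 16 = 2^4 = 16 ✓.


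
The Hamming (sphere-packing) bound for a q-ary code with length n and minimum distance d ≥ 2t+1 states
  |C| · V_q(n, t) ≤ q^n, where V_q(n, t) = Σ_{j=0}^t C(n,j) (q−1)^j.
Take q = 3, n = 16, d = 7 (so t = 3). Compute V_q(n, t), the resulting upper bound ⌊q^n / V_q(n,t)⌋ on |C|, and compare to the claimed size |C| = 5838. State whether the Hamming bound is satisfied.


V_q(n, t) = 4993, q^n = 43046721, Hamming bound = 8621, |C| = 5838 ≤ bound (satisfied).

Step 1: Compute V_q(n, t) = Σ_{j=0}^3 C(n, j) (q−1)^j.
  j = 0: C(16,0)·(2)^0 = 1·1 = 1.
  j = 1: C(16,1)·(2)^1 = 16·2 = 32.
  j = 2: C(16,2)·(2)^2 = 120·4 = 480.
  j = 3: C(16,3)·(2)^3 = 560·8 = 4480.
  V_q(n, t) = 1 + 32 + 480 + 4480 = 4993.
Step 2: q^n = 3^16 = 43046721.
Step 3: Hamming bound ⌊q^n / V_q(n,t)⌋ = ⌊43046721/4993⌋ = 8621.
Step 4: Compare |C| = 5838 to 8621: satisfied.
The claimed |C| lies below the Hamming bound.


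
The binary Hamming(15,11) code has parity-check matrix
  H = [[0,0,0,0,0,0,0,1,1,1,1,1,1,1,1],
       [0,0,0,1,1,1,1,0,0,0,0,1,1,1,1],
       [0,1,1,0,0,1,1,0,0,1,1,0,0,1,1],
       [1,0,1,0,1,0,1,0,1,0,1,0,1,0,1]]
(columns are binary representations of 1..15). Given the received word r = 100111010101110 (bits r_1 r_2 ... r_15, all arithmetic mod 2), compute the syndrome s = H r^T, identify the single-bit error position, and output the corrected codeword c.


s = (1, 0, 1, 1)^T, error position = 11, corrected codeword c = 100111010111110

Compute s = H r^T mod 2 one row at a time:
  s_1 = 1 + 0 + 1 + 0 + 1 + 1 + 1 + 0 = 5 ≡ 1 (mod 2).
  s_2 = 1 + 1 + 1 + 0 + 1 + 1 + 1 + 0 = 6 ≡ 0 (mod 2).
  s_3 = 0 + 0 + 1 + 0 + 1 + 0 + 1 + 0 = 3 ≡ 1 (mod 2).
  s_4 = 1 + 0 + 1 + 0 + 0 + 0 + 1 + 0 = 3 ≡ 1 (mod 2).
s = (1, 0, 1, 1)^T — this equals column 11 of H (binary 1011), so error is at position 11.
Correct: flip bit 11 of r = 100111010101110 to get c = 100111010111110.


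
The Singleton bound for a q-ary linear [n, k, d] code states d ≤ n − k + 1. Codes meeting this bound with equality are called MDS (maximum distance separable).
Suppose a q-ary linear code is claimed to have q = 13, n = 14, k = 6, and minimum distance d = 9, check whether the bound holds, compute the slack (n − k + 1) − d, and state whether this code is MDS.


Singleton RHS = n − k + 1 = 9, slack = 0, bound satisfied, MDS.

Singleton bound: d ≤ n − k + 1.
Here n = 14, k = 6, so n − k + 1 = 9.
Given d = 9, check d ≤ 9: YES.
Slack = (n − k + 1) − d = 0.
The code is MDS (slack = 0).
Description: the claimed parameters are [14, 6, 9]_13; such a code would be MDS (meets Singleton bound).


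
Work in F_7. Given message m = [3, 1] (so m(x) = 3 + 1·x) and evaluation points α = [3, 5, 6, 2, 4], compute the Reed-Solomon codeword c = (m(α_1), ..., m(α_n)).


c = [6, 1, 2, 5, 0]

Message polynomial: m(x) = 3 + 1·x (mod 7).
For each evaluation point α_i, compute m(α_i) mod 7:
  α_1 = 3: Horner steps 1 → 6, so m(3) = 6.
  α_2 = 5: Horner steps 1 → 1, so m(5) = 1.
  α_3 = 6: Horner steps 1 → 2, so m(6) = 2.
  α_4 = 2: Horner steps 1 → 5, so m(2) = 5.
  α_5 = 4: Horner steps 1 → 0, so m(4) = 0.
Codeword c = [6, 1, 2, 5, 0] ∈ F_7^5.


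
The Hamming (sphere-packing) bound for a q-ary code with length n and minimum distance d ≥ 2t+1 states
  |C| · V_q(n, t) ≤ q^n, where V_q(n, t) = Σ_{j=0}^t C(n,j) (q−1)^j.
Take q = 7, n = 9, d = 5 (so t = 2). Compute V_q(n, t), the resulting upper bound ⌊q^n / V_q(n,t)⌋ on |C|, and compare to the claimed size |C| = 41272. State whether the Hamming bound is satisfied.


V_q(n, t) = 1351, q^n = 40353607, Hamming bound = 29869, |C| = 41272 > bound (violated).

Step 1: Compute V_q(n, t) = Σ_{j=0}^2 C(n, j) (q−1)^j.
  j = 0: C(9,0)·(6)^0 = 1·1 = 1.
  j = 1: C(9,1)·(6)^1 = 9·6 = 54.
  j = 2: C(9,2)·(6)^2 = 36·36 = 1296.
  V_q(n, t) = 1 + 54 + 1296 = 1351.
Step 2: q^n = 7^9 = 40353607.
Step 3: Hamming bound ⌊q^n / V_q(n,t)⌋ = ⌊40353607/1351⌋ = 29869.
Step 4: Compare |C| = 41272 to 29869: violated.
The claimed |C| lies above the Hamming bound, so no 7-ary code of length 9 with d ≥ 5 can have 41272 codewords.


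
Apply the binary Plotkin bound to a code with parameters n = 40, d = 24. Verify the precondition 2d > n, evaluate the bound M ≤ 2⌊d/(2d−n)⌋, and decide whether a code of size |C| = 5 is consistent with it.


Plotkin bound M ≤ 6; given |C| = 5 ≤ bound (satisfied).

Check applicability: 2d = 48, n = 40.
2d − n = 8 > 0, so Plotkin applies.
Compute d/(2d−n) = 24/8 ≈ 3.0000.
⌊d/(2d−n)⌋ = 3.
Plotkin bound: M ≤ 2·3 = 6.
Given |C| = 5, check: satisfied.
This |C| is below the Plotkin bound.


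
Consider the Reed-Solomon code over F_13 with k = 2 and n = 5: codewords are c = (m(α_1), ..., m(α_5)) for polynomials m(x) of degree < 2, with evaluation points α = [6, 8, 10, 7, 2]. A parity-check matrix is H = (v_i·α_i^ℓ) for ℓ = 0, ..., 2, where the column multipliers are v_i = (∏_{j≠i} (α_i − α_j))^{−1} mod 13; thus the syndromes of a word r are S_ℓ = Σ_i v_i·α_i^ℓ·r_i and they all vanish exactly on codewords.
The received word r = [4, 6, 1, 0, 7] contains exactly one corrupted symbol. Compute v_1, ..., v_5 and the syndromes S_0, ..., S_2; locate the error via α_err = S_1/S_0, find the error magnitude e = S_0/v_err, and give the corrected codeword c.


S = (5, 1, 8), error at position 2, error magnitude e = 10, c = [4, 9, 1, 0, 7].

Step 1: column multipliers v_i = (∏_{j≠i}(α_i − α_j))^{−1} mod 13.
  i = 1 (α = 6): (6−8)(6−10)(6−7)(6−2) = (−2)·(−4)·(−1)·4 = −32 ≡ 7, so v_1 = 7^{−1} = 2 (mod 13).
  i = 2 (α = 8): (8−6)(8−10)(8−7)(8−2) = 2·(−2)·1·6 = −24 ≡ 2, so v_2 = 2^{−1} = 7 (mod 13).
  i = 3 (α = 10): (10−6)(10−8)(10−7)(10−2) = 4·2·3·8 = 192 ≡ 10, so v_3 = 10^{−1} = 4 (mod 13).
  i = 4 (α = 7): (7−6)(7−8)(7−10)(7−2) = 1·(−1)·(−3)·5 = 15 ≡ 2, so v_4 = 2^{−1} = 7 (mod 13).
  i = 5 (α = 2): (2−6)(2−8)(2−10)(2−7) = (−4)·(−6)·(−8)·(−5) = 960 ≡ 11, so v_5 = 11^{−1} = 6 (mod 13).
  v = [2, 7, 4, 7, 6].
Step 2: syndromes of r = [4, 6, 1, 0, 7] (all sums mod 13).
  S_0 = Σ v_i r_i = 2·4 + 7·6 + 4·1 + 7·0 + 6·7 = 96 ≡ 5.
  S_1 = Σ v_i α_i r_i = 2·6·4 + 7·8·6 + 4·10·1 + 7·7·0 + 6·2·7 = 508 ≡ 1.
  α_i^2 mod 13 = [10, 12, 9, 10, 4].
  S_2 = Σ v_i α_i^2 r_i = 2·10·4 + 7·12·6 + 4·9·1 + 7·10·0 + 6·4·7 = 788 ≡ 8.
  S = (5, 1, 8) ≠ 0, so r is not a codeword (an error is present).
Step 3: locate the error. For a single error e at position i, S_ℓ = v_i·e·α_i^ℓ, so α_err = S_1/S_0.
  S_0^{−1} = 5^{−1} = 8 (mod 13), so α_err = 1·8 = 8 ≡ 8 = α_2. Error position i = 2.
  Consistency check: S_2/S_1 = 8·1 = 8 ≡ 8 = α_err ✓ (single-error assumption holds).
Step 4: error magnitude e = S_0/v_2 = S_0·∏_{j≠2}(α_2 − α_j) = 5·2 = 10 ≡ 10 (mod 13).
Step 5: correct position 2: c_2 = r_2 − e = 6 − 10 ≡ 9 (mod 13). Hence c = [4, 9, 1, 0, 7].
  Check: interpolating c through the α_i gives m(x) = 2 + 9·x (degree < 2) with m(α_i) = c_i for every i, so c is indeed a codeword.


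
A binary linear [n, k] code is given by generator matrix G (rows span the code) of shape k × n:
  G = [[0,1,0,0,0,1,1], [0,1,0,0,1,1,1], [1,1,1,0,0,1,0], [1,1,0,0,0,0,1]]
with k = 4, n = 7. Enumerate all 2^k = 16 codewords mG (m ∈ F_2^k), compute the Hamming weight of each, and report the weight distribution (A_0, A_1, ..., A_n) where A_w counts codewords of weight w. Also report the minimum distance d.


Weight distribution: A_0 = 1, A_1 = 1, A_2 = 2, A_3 = 6, A_4 = 5, A_5 = 1. Minimum distance d = 1.

Enumerate all 2^4 = 16 messages m ∈ F_2^4.
For each, compute codeword c = mG in F_2^7, then tally its weight.
  m = 0000 → c = 0000000, weight = 0.
  m = 1000 → c = 0100011, weight = 3.
  m = 0100 → c = 0100111, weight = 4.
  m = 1100 → c = 0000100, weight = 1.
  m = 0010 → c = 1110010, weight = 4.
  m = 1010 → c = 1010001, weight = 3.
  m = 0110 → c = 1010101, weight = 4.
  m = 1110 → c = 1110110, weight = 5.
  m = 0001 → c = 1100001, weight = 3.
  m = 1001 → c = 1000010, weight = 2.
  m = 0101 → c = 1000110, weight = 3.
  m = 1101 → c = 1100101, weight = 4.
  m = 0011 → c = 0010011, weight = 3.
  m = 1011 → c = 0110000, weight = 2.
  m = 0111 → c = 0110100, weight = 3.
  m = 1111 → c = 0010111, weight = 4.
Tally weights:
  weight 0: 1 codewords.
  weight 1: 1 codewords.
  weight 2: 2 codewords.
  weight 3: 6 codewords.
  weight 4: 5 codewords.
  weight 5: 1 codewords.
Minimum distance d = smallest w > 0 with A_w > 0 = 1.
Sanity: Σ A_w = 16 = 2^4 = 16 ✓.


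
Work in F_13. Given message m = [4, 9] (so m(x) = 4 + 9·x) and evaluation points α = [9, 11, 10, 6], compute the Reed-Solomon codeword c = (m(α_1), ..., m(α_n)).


c = [7, 12, 3, 6]

Message polynomial: m(x) = 4 + 9·x (mod 13).
For each evaluation point α_i, compute m(α_i) mod 13:
  α_1 = 9: Horner steps 9 → 7, so m(9) = 7.
  α_2 = 11: Horner steps 9 → 12, so m(11) = 12.
  α_3 = 10: Horner steps 9 → 3, so m(10) = 3.
  α_4 = 6: Horner steps 9 → 6, so m(6) = 6.
Codeword c = [7, 12, 3, 6] ∈ F_13^4.


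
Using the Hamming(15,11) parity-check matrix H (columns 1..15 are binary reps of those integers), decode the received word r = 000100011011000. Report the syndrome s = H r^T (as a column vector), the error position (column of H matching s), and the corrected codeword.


s = (0, 0, 1, 0)^T, error position = 2, corrected codeword c = 010100011011000

Compute s = H r^T mod 2 one row at a time:
  s_1 = 1 + 1 + 0 + 1 + 1 + 0 + 0 + 0 = 4 ≡ 0 (mod 2).
  s_2 = 1 + 0 + 0 + 0 + 1 + 0 + 0 + 0 = 2 ≡ 0 (mod 2).
  s_3 = 0 + 0 + 0 + 0 + 0 + 1 + 0 + 0 = 1 ≡ 1 (mod 2).
  s_4 = 0 + 0 + 0 + 0 + 1 + 1 + 0 + 0 = 2 ≡ 0 (mod 2).
s = (0, 0, 1, 0)^T — this equals column 2 of H (binary 0010), so error is at position 2.
Correct: flip bit 2 of r = 000100011011000 to get c = 010100011011000.


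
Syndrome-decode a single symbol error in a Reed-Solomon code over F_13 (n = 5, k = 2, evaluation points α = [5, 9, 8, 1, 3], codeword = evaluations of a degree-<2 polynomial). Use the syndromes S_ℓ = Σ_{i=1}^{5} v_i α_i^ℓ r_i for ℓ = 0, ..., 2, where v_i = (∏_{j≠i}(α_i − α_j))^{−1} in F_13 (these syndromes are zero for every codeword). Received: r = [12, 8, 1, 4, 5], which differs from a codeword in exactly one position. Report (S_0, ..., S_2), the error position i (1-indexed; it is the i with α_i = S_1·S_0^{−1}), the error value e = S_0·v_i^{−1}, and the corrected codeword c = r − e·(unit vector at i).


S = (9, 6, 4), error at position 1, error magnitude e = 6, c = [6, 8, 1, 4, 5].

Step 1: column multipliers v_i = (∏_{j≠i}(α_i − α_j))^{−1} mod 13.
  i = 1 (α = 5): (5−9)(5−8)(5−1)(5−3) = (−4)·(−3)·4·2 = 96 ≡ 5, so v_1 = 5^{−1} = 8 (mod 13).
  i = 2 (α = 9): (9−5)(9−8)(9−1)(9−3) = 4·1·8·6 = 192 ≡ 10, so v_2 = 10^{−1} = 4 (mod 13).
  i = 3 (α = 8): (8−5)(8−9)(8−1)(8−3) = 3·(−1)·7·5 = −105 ≡ 12, so v_3 = 12^{−1} = 12 (mod 13).
  i = 4 (α = 1): (1−5)(1−9)(1−8)(1−3) = (−4)·(−8)·(−7)·(−2) = 448 ≡ 6, so v_4 = 6^{−1} = 11 (mod 13).
  i = 5 (α = 3): (3−5)(3−9)(3−8)(3−1) = (−2)·(−6)·(−5)·2 = −120 ≡ 10, so v_5 = 10^{−1} = 4 (mod 13).
  v = [8, 4, 12, 11, 4].
Step 2: syndromes of r = [12, 8, 1, 4, 5] (all sums mod 13).
  S_0 = Σ v_i r_i = 8·12 + 4·8 + 12·1 + 11·4 + 4·5 = 204 ≡ 9.
  S_1 = Σ v_i α_i r_i = 8·5·12 + 4·9·8 + 12·8·1 + 11·1·4 + 4·3·5 = 968 ≡ 6.
  α_i^2 mod 13 = [12, 3, 12, 1, 9].
  S_2 = Σ v_i α_i^2 r_i = 8·12·12 + 4·3·8 + 12·12·1 + 11·1·4 + 4·9·5 = 1616 ≡ 4.
  S = (9, 6, 4) ≠ 0, so r is not a codeword (an error is present).
Step 3: locate the error. For a single error e at position i, S_ℓ = v_i·e·α_i^ℓ, so α_err = S_1/S_0.
  S_0^{−1} = 9^{−1} = 3 (mod 13), so α_err = 6·3 = 18 ≡ 5 = α_1. Error position i = 1.
  Consistency check: S_2/S_1 = 4·11 = 44 ≡ 5 = α_err ✓ (single-error assumption holds).
Step 4: error magnitude e = S_0/v_1 = S_0·∏_{j≠1}(α_1 − α_j) = 9·5 = 45 ≡ 6 (mod 13).
Step 5: correct position 1: c_1 = r_1 − e = 12 − 6 ≡ 6 (mod 13). Hence c = [6, 8, 1, 4, 5].
  Check: interpolating c through the α_i gives m(x) = 10 + 7·x (degree < 2) with m(α_i) = c_i for every i, so c is indeed a codeword.


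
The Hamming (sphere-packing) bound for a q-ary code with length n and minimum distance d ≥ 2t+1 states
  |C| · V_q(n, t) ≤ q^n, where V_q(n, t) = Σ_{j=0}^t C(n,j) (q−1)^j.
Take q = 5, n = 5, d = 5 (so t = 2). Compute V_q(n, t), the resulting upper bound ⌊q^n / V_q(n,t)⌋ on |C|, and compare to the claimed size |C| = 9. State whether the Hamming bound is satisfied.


V_q(n, t) = 181, q^n = 3125, Hamming bound = 17, |C| = 9 ≤ bound (satisfied).

Step 1: Compute V_q(n, t) = Σ_{j=0}^2 C(n, j) (q−1)^j.
  j = 0: C(5,0)·(4)^0 = 1·1 = 1.
  j = 1: C(5,1)·(4)^1 = 5·4 = 20.
  j = 2: C(5,2)·(4)^2 = 10·16 = 160.
  V_q(n, t) = 1 + 20 + 160 = 181.
Step 2: q^n = 5^5 = 3125.
Step 3: Hamming bound ⌊q^n / V_q(n,t)⌋ = ⌊3125/181⌋ = 17.
Step 4: Compare |C| = 9 to 17: satisfied.
The claimed |C| lies below the Hamming bound.


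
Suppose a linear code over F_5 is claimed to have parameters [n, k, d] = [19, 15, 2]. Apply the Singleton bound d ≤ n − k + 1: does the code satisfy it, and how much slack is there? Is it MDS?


Singleton RHS = n − k + 1 = 5, slack = 3, bound satisfied, not MDS.

Singleton bound: d ≤ n − k + 1.
Here n = 19, k = 15, so n − k + 1 = 5.
Given d = 2, check d ≤ 5: YES.
Slack = (n − k + 1) − d = 3.
The code is NOT MDS (slack = 3 > 0).
Description: the claimed parameters are [19, 15, 2]_5; such a code would be non-MDS.


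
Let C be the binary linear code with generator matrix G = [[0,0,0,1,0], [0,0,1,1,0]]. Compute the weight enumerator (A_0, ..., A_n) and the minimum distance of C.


Weight distribution: A_0 = 1, A_1 = 2, A_2 = 1. Minimum distance d = 1.

Enumerate all 2^2 = 4 messages m ∈ F_2^2.
For each, compute codeword c = mG in F_2^5, then tally its weight.
  m = 00 → c = 00000, weight = 0.
  m = 10 → c = 00010, weight = 1.
  m = 01 → c = 00110, weight = 2.
  m = 11 → c = 00100, weight = 1.
Tally weights:
  weight 0: 1 codewords.
  weight 1: 2 codewords.
  weight 2: 1 codewords.
Minimum distance d = smallest w > 0 with A_w > 0 = 1.
Sanity: Σ A_w = 4 = 2^2 = 4 ✓.


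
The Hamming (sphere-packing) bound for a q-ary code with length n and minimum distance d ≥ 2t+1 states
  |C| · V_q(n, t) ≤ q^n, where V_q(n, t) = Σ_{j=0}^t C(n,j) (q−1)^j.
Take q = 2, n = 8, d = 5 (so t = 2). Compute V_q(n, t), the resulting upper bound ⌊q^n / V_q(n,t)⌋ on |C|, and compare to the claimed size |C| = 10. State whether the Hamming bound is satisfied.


V_q(n, t) = 37, q^n = 256, Hamming bound = 6, |C| = 10 > bound (violated).

Step 1: Compute V_q(n, t) = Σ_{j=0}^2 C(n, j) (q−1)^j.
  j = 0: C(8,0)·(1)^0 = 1·1 = 1.
  j = 1: C(8,1)·(1)^1 = 8·1 = 8.
  j = 2: C(8,2)·(1)^2 = 28·1 = 28.
  V_q(n, t) = 1 + 8 + 28 = 37.
Step 2: q^n = 2^8 = 256.
Step 3: Hamming bound ⌊q^n / V_q(n,t)⌋ = ⌊256/37⌋ = 6.
Step 4: Compare |C| = 10 to 6: violated.
The claimed |C| lies above the Hamming bound, so no 2-ary code of length 8 with d ≥ 5 can have 10 codewords.


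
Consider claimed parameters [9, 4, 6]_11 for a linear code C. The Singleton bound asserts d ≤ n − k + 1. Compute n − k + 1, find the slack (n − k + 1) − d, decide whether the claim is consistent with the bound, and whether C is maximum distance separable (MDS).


Singleton RHS = n − k + 1 = 6, slack = 0, bound satisfied, MDS.

Singleton bound: d ≤ n − k + 1.
Here n = 9, k = 4, so n − k + 1 = 6.
Given d = 6, check d ≤ 6: YES.
Slack = (n − k + 1) − d = 0.
The code is MDS (slack = 0).
Description: the claimed parameters are [9, 4, 6]_11; such a code would be MDS (meets Singleton bound).


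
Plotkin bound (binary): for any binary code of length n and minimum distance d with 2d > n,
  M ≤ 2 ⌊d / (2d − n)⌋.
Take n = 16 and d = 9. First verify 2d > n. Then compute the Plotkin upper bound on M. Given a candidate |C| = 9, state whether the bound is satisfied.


Plotkin bound M ≤ 8; given |C| = 9 > bound (violated).

Check applicability: 2d = 18, n = 16.
2d − n = 2 > 0, so Plotkin applies.
Compute d/(2d−n) = 9/2 ≈ 4.5000.
⌊d/(2d−n)⌋ = 4.
Plotkin bound: M ≤ 2·4 = 8.
Given |C| = 9, check: VIOLATED.
This |C| is above the Plotkin bound, so no binary code with n = 16, d = 9 and 9 codewords exists.


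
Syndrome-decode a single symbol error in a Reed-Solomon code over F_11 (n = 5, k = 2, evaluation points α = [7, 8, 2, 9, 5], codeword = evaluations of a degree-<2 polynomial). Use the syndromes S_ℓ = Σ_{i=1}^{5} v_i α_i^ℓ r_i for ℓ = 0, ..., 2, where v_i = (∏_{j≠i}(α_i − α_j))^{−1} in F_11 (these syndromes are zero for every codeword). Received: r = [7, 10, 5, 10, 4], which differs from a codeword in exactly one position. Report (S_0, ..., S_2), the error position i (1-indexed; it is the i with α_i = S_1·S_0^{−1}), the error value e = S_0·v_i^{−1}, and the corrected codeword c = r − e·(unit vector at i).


S = (10, 3, 2), error at position 2, error magnitude e = 7, c = [7, 3, 5, 10, 4].

Step 1: column multipliers v_i = (∏_{j≠i}(α_i − α_j))^{−1} mod 11.
  i = 1 (α = 7): (7−8)(7−2)(7−9)(7−5) = (−1)·5·(−2)·2 = 20 ≡ 9, so v_1 = 9^{−1} = 5 (mod 11).
  i = 2 (α = 8): (8−7)(8−2)(8−9)(8−5) = 1·6·(−1)·3 = −18 ≡ 4, so v_2 = 4^{−1} = 3 (mod 11).
  i = 3 (α = 2): (2−7)(2−8)(2−9)(2−5) = (−5)·(−6)·(−7)·(−3) = 630 ≡ 3, so v_3 = 3^{−1} = 4 (mod 11).
  i = 4 (α = 9): (9−7)(9−8)(9−2)(9−5) = 2·1·7·4 = 56 ≡ 1, so v_4 = 1^{−1} = 1 (mod 11).
  i = 5 (α = 5): (5−7)(5−8)(5−2)(5−9) = (−2)·(−3)·3·(−4) = −72 ≡ 5, so v_5 = 5^{−1} = 9 (mod 11).
  v = [5, 3, 4, 1, 9].
Step 2: syndromes of r = [7, 10, 5, 10, 4] (all sums mod 11).
  S_0 = Σ v_i r_i = 5·7 + 3·10 + 4·5 + 1·10 + 9·4 = 131 ≡ 10.
  S_1 = Σ v_i α_i r_i = 5·7·7 + 3·8·10 + 4·2·5 + 1·9·10 + 9·5·4 = 795 ≡ 3.
  α_i^2 mod 11 = [5, 9, 4, 4, 3].
  S_2 = Σ v_i α_i^2 r_i = 5·5·7 + 3·9·10 + 4·4·5 + 1·4·10 + 9·3·4 = 673 ≡ 2.
  S = (10, 3, 2) ≠ 0, so r is not a codeword (an error is present).
Step 3: locate the error. For a single error e at position i, S_ℓ = v_i·e·α_i^ℓ, so α_err = S_1/S_0.
  S_0^{−1} = 10^{−1} = 10 (mod 11), so α_err = 3·10 = 30 ≡ 8 = α_2. Error position i = 2.
  Consistency check: S_2/S_1 = 2·4 = 8 ≡ 8 = α_err ✓ (single-error assumption holds).
Step 4: error magnitude e = S_0/v_2 = S_0·∏_{j≠2}(α_2 − α_j) = 10·4 = 40 ≡ 7 (mod 11).
Step 5: correct position 2: c_2 = r_2 − e = 10 − 7 ≡ 3 (mod 11). Hence c = [7, 3, 5, 10, 4].
  Check: interpolating c through the α_i gives m(x) = 2 + 7·x (degree < 2) with m(α_i) = c_i for every i, so c is indeed a codeword.
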